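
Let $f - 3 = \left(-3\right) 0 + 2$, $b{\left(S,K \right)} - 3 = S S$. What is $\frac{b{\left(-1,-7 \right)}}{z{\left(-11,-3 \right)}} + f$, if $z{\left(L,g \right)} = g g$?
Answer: $\frac{49}{9} \approx 5.4444$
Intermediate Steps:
$z{\left(L,g \right)} = g^{2}$
$b{\left(S,K \right)} = 3 + S^{2}$ ($b{\left(S,K \right)} = 3 + S S = 3 + S^{2}$)
$f = 5$ ($f = 3 + \left(\left(-3\right) 0 + 2\right) = 3 + \left(0 + 2\right) = 3 + 2 = 5$)
$\frac{b{\left(-1,-7 \right)}}{z{\left(-11,-3 \right)}} + f = \frac{3 + \left(-1\right)^{2}}{\left(-3\right)^{2}} + 5 = \frac{3 + 1}{9} + 5 = \frac{1}{9} \cdot 4 + 5 = \frac{4}{9} + 5 = \frac{49}{9}$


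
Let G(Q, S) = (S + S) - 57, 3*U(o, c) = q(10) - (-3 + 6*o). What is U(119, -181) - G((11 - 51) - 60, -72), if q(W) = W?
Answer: -98/3 ≈ -32.667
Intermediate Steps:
U(o, c) = 13/3 - 2*o (U(o, c) = (10 - (-3 + 6*o))/3 = (10 + (3 - 6*o))/3 = (13 - 6*o)/3 = 13/3 - 2*o)
G(Q, S) = -57 + 2*S (G(Q, S) = 2*S - 57 = -57 + 2*S)
U(119, -181) - G((11 - 51) - 60, -72) = (13/3 - 2*119) - (-57 + 2*(-72)) = (13/3 - 238) - (-57 - 144) = -701/3 - 1*(-201) = -701/3 + 201 = -98/3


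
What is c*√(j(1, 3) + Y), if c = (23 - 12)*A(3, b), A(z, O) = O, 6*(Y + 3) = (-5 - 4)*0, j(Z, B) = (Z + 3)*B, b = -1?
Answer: -33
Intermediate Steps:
j(Z, B) = B*(3 + Z) (j(Z, B) = (3 + Z)*B = B*(3 + Z))
Y = -3 (Y = -3 + ((-5 - 4)*0)/6 = -3 + (-9*0)/6 = -3 + (⅙)*0 = -3 + 0 = -3)
c = -11 (c = (23 - 12)*(-1) = 11*(-1) = -11)
c*√(j(1, 3) + Y) = -11*√(3*(3 + 1) - 3) = -11*√(3*4 - 3) = -11*√(12 - 3) = -11*√9 = -11*3 = -33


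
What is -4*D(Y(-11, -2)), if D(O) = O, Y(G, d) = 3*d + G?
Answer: 68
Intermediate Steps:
Y(G, d) = G + 3*d
-4*D(Y(-11, -2)) = -4*(-11 + 3*(-2)) = -4*(-11 - 6) = -4*(-17) = 68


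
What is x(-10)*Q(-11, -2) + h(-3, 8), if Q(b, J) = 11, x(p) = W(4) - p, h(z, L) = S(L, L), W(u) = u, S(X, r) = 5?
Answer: 159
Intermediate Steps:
h(z, L) = 5
x(p) = 4 - p
x(-10)*Q(-11, -2) + h(-3, 8) = (4 - 1*(-10))*11 + 5 = (4 + 10)*11 + 5 = 14*11 + 5 = 154 + 5 = 159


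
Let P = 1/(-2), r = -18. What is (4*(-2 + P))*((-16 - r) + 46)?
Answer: -480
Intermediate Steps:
P = -½ ≈ -0.50000
(4*(-2 + P))*((-16 - r) + 46) = (4*(-2 - ½))*((-16 - 1*(-18)) + 46) = (4*(-5/2))*((-16 + 18) + 46) = -10*(2 + 46) = -10*48 = -480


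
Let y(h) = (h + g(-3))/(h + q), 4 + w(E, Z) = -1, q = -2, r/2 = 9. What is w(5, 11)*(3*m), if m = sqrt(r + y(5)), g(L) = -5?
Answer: -45*sqrt(2) ≈ -63.640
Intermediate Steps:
r = 18 (r = 2*9 = 18)
w(E, Z) = -5 (w(E, Z) = -4 - 1 = -5)
y(h) = (-5 + h)/(-2 + h) (y(h) = (h - 5)/(h - 2) = (-5 + h)/(-2 + h))
m = 3*sqrt(2) (m = sqrt(18 + (-5 + 5)/(-2 + 5)) = sqrt(18 + 0/3) = sqrt(18 + (1/3)*0) = sqrt(18 + 0) = sqrt(18) = 3*sqrt(2) ≈ 4.2426)
w(5, 11)*(3*m) = -15*3*sqrt(2) = -45*sqrt(2)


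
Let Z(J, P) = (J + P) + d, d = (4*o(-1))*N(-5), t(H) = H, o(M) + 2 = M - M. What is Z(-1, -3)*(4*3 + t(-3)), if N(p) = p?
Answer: 324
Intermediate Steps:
o(M) = -2 (o(M) = -2 + (M - M) = -2 + 0 = -2)
d = 40 (d = (4*(-2))*(-5) = -8*(-5) = 40)
Z(J, P) = 40 + J + P (Z(J, P) = (J + P) + 40 = 40 + J + P)
Z(-1, -3)*(4*3 + t(-3)) = (40 - 1 - 3)*(4*3 - 3) = 36*(12 - 3) = 36*9 = 324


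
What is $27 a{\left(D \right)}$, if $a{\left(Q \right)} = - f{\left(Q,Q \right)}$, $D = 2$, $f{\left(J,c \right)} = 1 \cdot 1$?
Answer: $-27$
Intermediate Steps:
$f{\left(J,c \right)} = 1$
$a{\left(Q \right)} = -1$ ($a{\left(Q \right)} = \left(-1\right) 1 = -1$)
$27 a{\left(D \right)} = 27 \left(-1\right) = -27$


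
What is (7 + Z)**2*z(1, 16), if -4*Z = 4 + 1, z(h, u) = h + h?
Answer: 529/8 ≈ 66.125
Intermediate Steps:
z(h, u) = 2*h
Z = -5/4 (Z = -(4 + 1)/4 = -1/4*5 = -5/4 ≈ -1.2500)
(7 + Z)**2*z(1, 16) = (7 - 5/4)**2*(2*1) = (23/4)**2*2 = (529/16)*2 = 529/8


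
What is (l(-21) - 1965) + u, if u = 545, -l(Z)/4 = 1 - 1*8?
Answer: -1392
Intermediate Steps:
l(Z) = 28 (l(Z) = -4*(1 - 1*8) = -4*(1 - 8) = -4*(-7) = 28)
(l(-21) - 1965) + u = (28 - 1965) + 545 = -1937 + 545 = -1392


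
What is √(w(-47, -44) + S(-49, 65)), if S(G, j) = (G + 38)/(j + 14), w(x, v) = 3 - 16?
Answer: I*√82002/79 ≈ 3.6248*I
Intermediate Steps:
w(x, v) = -13
S(G, j) = (38 + G)/(14 + j)
√(w(-47, -44) + S(-49, 65)) = √(-13 + (38 - 49)/(14 + 65)) = √(-13 - 11/79) = √(-1038/79) = I*√82002/79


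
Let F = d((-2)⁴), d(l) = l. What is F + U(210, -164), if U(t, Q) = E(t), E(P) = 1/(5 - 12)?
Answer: 111/7 ≈ 15.857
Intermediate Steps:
E(P) = -⅐ (E(P) = 1/(-7) = -⅐)
U(t, Q) = -⅐
F = 16 (F = (-2)⁴ = 16)
F + U(210, -164) = 16 - ⅐ = 111/7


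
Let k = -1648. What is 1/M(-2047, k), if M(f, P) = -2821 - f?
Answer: -1/774 ≈ -0.0012920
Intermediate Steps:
1/M(-2047, k) = 1/(-2821 - 1*(-2047)) = 1/(-2821 + 2047) = 1/(-774) = -1/774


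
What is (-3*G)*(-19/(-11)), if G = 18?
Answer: -1026/11 ≈ -93.273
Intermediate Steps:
(-3*G)*(-19/(-11)) = (-3*18)*(-19/(-11)) = -(-1026)*(-1)/11 = -54*19/11 = -1026/11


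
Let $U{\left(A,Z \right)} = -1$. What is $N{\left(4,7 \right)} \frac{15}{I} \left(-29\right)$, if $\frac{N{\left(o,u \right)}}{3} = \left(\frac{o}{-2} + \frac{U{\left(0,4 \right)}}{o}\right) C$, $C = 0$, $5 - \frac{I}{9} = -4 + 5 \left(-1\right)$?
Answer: $0$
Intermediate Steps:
$I = 126$ ($I = 45 - 9 \left(-4 + 5 \left(-1\right)\right) = 45 - 9 \left(-4 - 5\right) = 45 - -81 = 45 + 81 = 126$)
$N{\left(o,u \right)} = 0$ ($N{\left(o,u \right)} = 3 \left(\frac{o}{-2} - \frac{1}{o}\right) 0 = 3 \left(o \left(- \frac{1}{2}\right) - \frac{1}{o}\right) 0 = 3 \left(- \frac{o}{2} - \frac{1}{o}\right) 0 = 3 \left(- \frac{1}{o} - \frac{o}{2}\right) 0 = 3 \cdot 0 = 0$)
$N{\left(4,7 \right)} \frac{15}{I} \left(-29\right) = 0 \cdot \frac{15}{126} \left(-29\right) = 0 \cdot 15 \cdot \frac{1}{126} \left(-29\right) = 0 \cdot \frac{5}{42} \left(-29\right) = 0 \left(-29\right) = 0$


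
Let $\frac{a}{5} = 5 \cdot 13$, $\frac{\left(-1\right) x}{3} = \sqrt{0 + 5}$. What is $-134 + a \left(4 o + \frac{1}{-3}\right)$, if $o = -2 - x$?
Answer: $- \frac{8527}{3} + 3900 \sqrt{5} \approx 5878.3$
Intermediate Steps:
$x = - 3 \sqrt{5}$ ($x = - 3 \sqrt{0 + 5} = - 3 \sqrt{5} \approx -6.7082$)
$a = 325$ ($a = 5 \cdot 5 \cdot 13 = 5 \cdot 65 = 325$)
$o = -2 + 3 \sqrt{5}$ ($o = -2 - - 3 \sqrt{5} = -2 + 3 \sqrt{5} \approx 4.7082$)
$-134 + a \left(4 o + \frac{1}{-3}\right) = -134 + 325 \left(4 \left(-2 + 3 \sqrt{5}\right) + \frac{1}{-3}\right) = -134 + 325 \left(\left(-8 + 12 \sqrt{5}\right) - \frac{1}{3}\right) = -134 + 325 \left(- \frac{25}{3} + 12 \sqrt{5}\right) = -134 - \left(\frac{8125}{3} - 3900 \sqrt{5}\right) = - \frac{8527}{3} + 3900 \sqrt{5}$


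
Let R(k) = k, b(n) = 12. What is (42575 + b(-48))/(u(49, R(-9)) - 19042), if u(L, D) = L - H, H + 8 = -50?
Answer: -42587/18935 ≈ -2.2491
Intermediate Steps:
H = -58 (H = -8 - 50 = -58)
u(L, D) = 58 + L (u(L, D) = L - 1*(-58) = L + 58 = 58 + L)
(42575 + b(-48))/(u(49, R(-9)) - 19042) = (42575 + 12)/((58 + 49) - 19042) = 42587/(107 - 19042) = 42587/(-18935) = 42587*(-1/18935) = -42587/18935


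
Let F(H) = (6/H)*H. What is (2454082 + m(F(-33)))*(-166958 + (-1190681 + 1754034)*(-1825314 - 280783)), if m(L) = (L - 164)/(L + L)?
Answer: -5823388676044382729/2 ≈ -2.9117e+18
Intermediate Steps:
F(H) = 6
m(L) = (-164 + L)/(2*L) (m(L) = (-164 + L)/((2*L)) = (-164 + L)*(1/(2*L)) = (-164 + L)/(2*L))
(2454082 + m(F(-33)))*(-166958 + (-1190681 + 1754034)*(-1825314 - 280783)) = (2454082 + (½)*(-164 + 6)/6)*(-166958 + (-1190681 + 1754034)*(-1825314 - 280783)) = (2454082 + (½)*(⅙)*(-158))*(-166958 + 563353*(-2106097)) = (2454082 - 79/6)*(-166958 - 1186476063241) = (14724413/6)*(-1186476230199) = -5823388676044382729/2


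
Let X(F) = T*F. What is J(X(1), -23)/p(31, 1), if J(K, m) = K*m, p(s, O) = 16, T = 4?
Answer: -23/4 ≈ -5.7500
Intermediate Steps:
X(F) = 4*F
J(X(1), -23)/p(31, 1) = ((4*1)*(-23))/16 = (4*(-23))*(1/16) = -92*1/16 = -23/4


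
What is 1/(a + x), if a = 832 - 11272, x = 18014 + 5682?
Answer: 1/13256 ≈ 7.5438e-5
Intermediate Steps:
x = 23696
a = -10440
1/(a + x) = 1/(-10440 + 23696) = 1/13256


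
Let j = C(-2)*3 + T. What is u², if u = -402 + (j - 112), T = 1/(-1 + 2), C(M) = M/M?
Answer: 260100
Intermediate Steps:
C(M) = 1
T = 1 (T = 1/1 = 1)
j = 4 (j = 1*3 + 1 = 3 + 1 = 4)
u = -510 (u = -402 + (4 - 112) = -402 - 108 = -510)
u² = (-510)² = 260100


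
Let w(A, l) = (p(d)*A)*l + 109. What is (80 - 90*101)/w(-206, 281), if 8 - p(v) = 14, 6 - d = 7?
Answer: -1802/69485 ≈ -0.025934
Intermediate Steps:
d = -1 (d = 6 - 1*7 = 6 - 7 = -1)
p(v) = -6 (p(v) = 8 - 1*14 = 8 - 14 = -6)
w(A, l) = 109 - 6*A*l (w(A, l) = (-6*A)*l + 109 = -6*A*l + 109 = 109 - 6*A*l)
(80 - 90*101)/w(-206, 281) = (80 - 90*101)/(109 - 6*(-206)*281) = (80 - 9090)/(109 + 347316) = -9010/347425 = -9010*1/347425 = -1802/69485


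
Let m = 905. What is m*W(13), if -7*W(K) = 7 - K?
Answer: 5430/7 ≈ 775.71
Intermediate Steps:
W(K) = -1 + K/7 (W(K) = -(7 - K)/7 = -1 + K/7)
m*W(13) = 905*(-1 + (1/7)*13) = 905*(-1 + 13/7) = 905*(6/7) = 5430/7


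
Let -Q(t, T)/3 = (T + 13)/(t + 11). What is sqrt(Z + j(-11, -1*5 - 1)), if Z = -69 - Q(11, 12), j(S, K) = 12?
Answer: 3*I*sqrt(2882)/22 ≈ 7.3206*I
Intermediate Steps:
Q(t, T) = -3*(13 + T)/(11 + t) (Q(t, T) = -3*(T + 13)/(t + 11) = -3*(13 + T)/(11 + t))
Z = -1443/22 (Z = -69 - 3*(-13 - 1*12)/(11 + 11) = -69 - 3*(-13 - 12)/22 = -69 - 3*(-25)/22 = -69 - 1*(-75/22) = -69 + 75/22 = -1443/22 ≈ -65.591)
sqrt(Z + j(-11, -1*5 - 1)) = sqrt(-1443/22 + 12) = sqrt(-1179/22) = 3*I*sqrt(2882)/22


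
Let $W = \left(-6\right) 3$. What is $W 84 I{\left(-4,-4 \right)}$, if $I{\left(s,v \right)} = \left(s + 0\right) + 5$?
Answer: $-1512$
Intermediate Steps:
$I{\left(s,v \right)} = 5 + s$ ($I{\left(s,v \right)} = s + 5 = 5 + s$)
$W = -18$
$W 84 I{\left(-4,-4 \right)} = \left(-18\right) 84 \left(5 - 4\right) = \left(-1512\right) 1 = -1512$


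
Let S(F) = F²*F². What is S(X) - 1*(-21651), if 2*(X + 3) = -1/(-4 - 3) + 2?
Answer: 832276257/38416 ≈ 21665.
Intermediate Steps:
X = -27/14 (X = -3 + (-1/(-4 - 3) + 2)/2 = -3 + (-1/(-7) + 2)/2 = -3 + (-⅐*(-1) + 2)/2 = -3 + (⅐ + 2)/2 = -3 + (½)*(15/7) = -3 + 15/14 = -27/14 ≈ -1.9286)
S(F) = F⁴
S(X) - 1*(-21651) = (-27/14)⁴ - 1*(-21651) = 531441/38416 + 21651 = 832276257/38416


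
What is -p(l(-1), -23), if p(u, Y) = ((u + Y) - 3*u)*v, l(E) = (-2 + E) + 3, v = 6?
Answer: 138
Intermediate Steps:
l(E) = 1 + E
p(u, Y) = -12*u + 6*Y (p(u, Y) = ((u + Y) - 3*u)*6 = ((Y + u) - 3*u)*6 = (Y - 2*u)*6 = -12*u + 6*Y)
-p(l(-1), -23) = -(-12*(1 - 1) + 6*(-23)) = -(-12*0 - 138) = -(0 - 138) = -1*(-138) = 138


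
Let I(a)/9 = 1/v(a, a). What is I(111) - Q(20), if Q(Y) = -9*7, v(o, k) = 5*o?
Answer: 11658/185 ≈ 63.016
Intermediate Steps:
Q(Y) = -63
I(a) = 9/(5*a) (I(a) = 9/((5*a)) = 9*(1/(5*a)) = 9/(5*a))
I(111) - Q(20) = (9/5)/111 - 1*(-63) = (9/5)*(1/111) + 63 = 3/185 + 63 = 11658/185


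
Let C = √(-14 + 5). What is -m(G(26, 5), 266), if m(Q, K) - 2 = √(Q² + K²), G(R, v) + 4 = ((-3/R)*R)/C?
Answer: -2 - √(70771 - 8*I) ≈ -268.03 + 0.015036*I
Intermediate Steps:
C = 3*I (C = √(-9) = 3*I ≈ 3.0*I)
G(R, v) = -4 + I (G(R, v) = -4 + ((-3/R)*R)/((3*I)) = -4 - (-1)*I = -4 + I)
m(Q, K) = 2 + √(K² + Q²) (m(Q, K) = 2 + √(Q² + K²) = 2 + √(K² + Q²))
-m(G(26, 5), 266) = -(2 + √(266² + (-4 + I)²)) = -(2 + √(70756 + (-4 + I)²)) = -2 - √(70756 + (-4 + I)²)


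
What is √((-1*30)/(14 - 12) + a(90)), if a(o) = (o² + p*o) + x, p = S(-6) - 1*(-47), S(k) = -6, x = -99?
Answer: 2*√2919 ≈ 108.06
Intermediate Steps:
p = 41 (p = -6 - 1*(-47) = -6 + 47 = 41)
a(o) = -99 + o² + 41*o (a(o) = (o² + 41*o) - 99 = -99 + o² + 41*o)
√((-1*30)/(14 - 12) + a(90)) = √((-1*30)/(14 - 12) + (-99 + 90² + 41*90)) = √(-30/2 + (-99 + 8100 + 3690)) = √(-30*½ + 11691) = √(-15 + 11691) = √11676 = 2*√2919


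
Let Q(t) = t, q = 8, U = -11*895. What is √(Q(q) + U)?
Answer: 3*I*√1093 ≈ 99.182*I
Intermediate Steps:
U = -9845
√(Q(q) + U) = √(8 - 9845) = √(-9837) = 3*I*√1093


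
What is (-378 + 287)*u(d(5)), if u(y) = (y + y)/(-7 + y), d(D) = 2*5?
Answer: -1820/3 ≈ -606.67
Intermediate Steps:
d(D) = 10
u(y) = 2*y/(-7 + y) (u(y) = (2*y)/(-7 + y) = 2*y/(-7 + y))
(-378 + 287)*u(d(5)) = (-378 + 287)*(2*10/(-7 + 10)) = -182*10/3 = -91*20/3 = -1820/3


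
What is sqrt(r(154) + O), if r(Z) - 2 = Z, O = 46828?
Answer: 2*sqrt(11746) ≈ 216.76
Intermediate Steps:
r(Z) = 2 + Z
sqrt(r(154) + O) = sqrt((2 + 154) + 46828) = sqrt(156 + 46828) = sqrt(46984) = 2*sqrt(11746)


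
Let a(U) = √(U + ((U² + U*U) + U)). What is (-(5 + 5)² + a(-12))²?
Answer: 10264 - 400*√66 ≈ 7014.4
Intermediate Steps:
a(U) = √(2*U + 2*U²) (a(U) = √(U + ((U² + U²) + U)) = √(U + (2*U² + U)) = √(U + (U + 2*U²)) = √(2*U + 2*U²))
(-(5 + 5)² + a(-12))² = (-(5 + 5)² + √2*√(-12*(1 - 12)))² = (-1*10² + √2*√(-12*(-11)))² = (-1*100 + √2*√132)² = (-100 + √2*(2*√33))² = (-100 + 2*√66)²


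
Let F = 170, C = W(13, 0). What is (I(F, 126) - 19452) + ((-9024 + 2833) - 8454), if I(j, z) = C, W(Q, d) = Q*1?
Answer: -34084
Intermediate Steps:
W(Q, d) = Q
C = 13
I(j, z) = 13
(I(F, 126) - 19452) + ((-9024 + 2833) - 8454) = (13 - 19452) + ((-9024 + 2833) - 8454) = -19439 + (-6191 - 8454) = -19439 - 14645 = -34084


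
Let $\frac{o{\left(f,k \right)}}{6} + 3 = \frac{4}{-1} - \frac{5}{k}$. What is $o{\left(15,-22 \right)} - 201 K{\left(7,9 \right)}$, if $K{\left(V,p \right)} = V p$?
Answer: $- \frac{139740}{11} \approx -12704.0$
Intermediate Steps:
$o{\left(f,k \right)} = -42 - \frac{30}{k}$ ($o{\left(f,k \right)} = -18 + 6 \left(\frac{4}{-1} - \frac{5}{k}\right) = -18 + 6 \left(4 \left(-1\right) - \frac{5}{k}\right) = -18 + 6 \left(-4 - \frac{5}{k}\right) = -18 - \left(24 + \frac{30}{k}\right) = -42 - \frac{30}{k}$)
$o{\left(15,-22 \right)} - 201 K{\left(7,9 \right)} = \left(-42 - \frac{30}{-22}\right) - 201 \cdot 7 \cdot 9 = \left(-42 - - \frac{15}{11}\right) - 12663 = \left(-42 + \frac{15}{11}\right) - 12663 = - \frac{447}{11} - 12663 = - \frac{139740}{11}$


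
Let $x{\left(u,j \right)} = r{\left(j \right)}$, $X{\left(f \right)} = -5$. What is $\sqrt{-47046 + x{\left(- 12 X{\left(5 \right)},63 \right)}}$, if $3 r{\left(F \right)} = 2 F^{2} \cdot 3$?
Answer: $2 i \sqrt{9777} \approx 197.76 i$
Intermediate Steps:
$r{\left(F \right)} = 2 F^{2}$ ($r{\left(F \right)} = \frac{2 F^{2} \cdot 3}{3} = \frac{6 F^{2}}{3} = 2 F^{2}$)
$x{\left(u,j \right)} = 2 j^{2}$
$\sqrt{-47046 + x{\left(- 12 X{\left(5 \right)},63 \right)}} = \sqrt{-47046 + 2 \cdot 63^{2}} = \sqrt{-47046 + 2 \cdot 3969} = \sqrt{-47046 + 7938} = \sqrt{-39108} = 2 i \sqrt{9777}$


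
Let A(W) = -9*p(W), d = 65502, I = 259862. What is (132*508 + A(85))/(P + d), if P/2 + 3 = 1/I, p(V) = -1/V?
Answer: 43563334467/42549803885 ≈ 1.0238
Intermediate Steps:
A(W) = 9/W (A(W) = -(-9)/W = 9/W)
P = -779585/129931 (P = -6 + 2/259862 = -6 + 2*(1/259862) = -6 + 1/129931 = -779585/129931 ≈ -6.0000)
(132*508 + A(85))/(P + d) = (132*508 + 9/85)/(-779585/129931 + 65502) = (67056 + 9*(1/85))/(8509960777/129931) = (67056 + 9/85)*(129931/8509960777) = (5699769/85)*(129931/8509960777) = 43563334467/42549803885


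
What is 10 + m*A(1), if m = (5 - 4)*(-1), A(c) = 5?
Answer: 5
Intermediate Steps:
m = -1 (m = 1*(-1) = -1)
10 + m*A(1) = 10 - 1*5 = 10 - 5 = 5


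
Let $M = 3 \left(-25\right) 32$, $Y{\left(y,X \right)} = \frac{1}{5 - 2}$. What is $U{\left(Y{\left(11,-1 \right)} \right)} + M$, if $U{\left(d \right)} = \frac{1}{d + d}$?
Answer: $- \frac{4797}{2} \approx -2398.5$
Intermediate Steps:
$Y{\left(y,X \right)} = \frac{1}{3}$
$M = -2400$ ($M = \left(-75\right) 32 = -2400$)
$U{\left(d \right)} = \frac{1}{2 d}$
$U{\left(Y{\left(11,-1 \right)} \right)} + M = \frac{\frac{1}{\frac{1}{3}}}{2} - 2400 = \frac{1}{2} \cdot 3 - 2400 = \frac{3}{2} - 2400 = - \frac{4797}{2}$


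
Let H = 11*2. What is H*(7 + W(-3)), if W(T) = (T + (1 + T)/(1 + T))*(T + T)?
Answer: 418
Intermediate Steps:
H = 22
W(T) = 2*T*(1 + T) (W(T) = (T + 1)*(2*T) = (1 + T)*(2*T) = 2*T*(1 + T))
H*(7 + W(-3)) = 22*(7 + 2*(-3)*(1 - 3)) = 22*(7 + 2*(-3)*(-2)) = 22*(7 + 12) = 22*19 = 418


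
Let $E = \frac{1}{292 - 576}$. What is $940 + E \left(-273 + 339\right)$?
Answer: $\frac{133447}{142} \approx 939.77$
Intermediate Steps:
$E = - \frac{1}{284}$ ($E = \frac{1}{-284} = - \frac{1}{284} \approx -0.0035211$)
$940 + E \left(-273 + 339\right) = 940 - \frac{-273 + 339}{284} = 940 - \frac{33}{142} = \frac{133447}{142}$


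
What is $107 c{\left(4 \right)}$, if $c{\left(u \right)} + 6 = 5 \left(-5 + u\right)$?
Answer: $-1177$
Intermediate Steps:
$c{\left(u \right)} = -31 + 5 u$ ($c{\left(u \right)} = -6 + 5 \left(-5 + u\right) = -6 + \left(-25 + 5 u\right) = -31 + 5 u$)
$107 c{\left(4 \right)} = 107 \left(-31 + 5 \cdot 4\right) = 107 \left(-31 + 20\right) = 107 \left(-11\right) = -1177$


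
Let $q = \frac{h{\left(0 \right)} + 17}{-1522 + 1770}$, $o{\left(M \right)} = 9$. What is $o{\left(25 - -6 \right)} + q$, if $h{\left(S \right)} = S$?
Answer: $\frac{2249}{248} \approx 9.0685$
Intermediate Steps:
$q = \frac{17}{248}$ ($q = \frac{0 + 17}{-1522 + 1770} = \frac{17}{248} \approx 0.068548$)
$o{\left(25 - -6 \right)} + q = 9 + \frac{17}{248} = \frac{2249}{248}$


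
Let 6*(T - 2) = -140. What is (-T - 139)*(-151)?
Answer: 53303/3 ≈ 17768.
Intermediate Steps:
T = -64/3 (T = 2 + (1/6)*(-140) = 2 - 70/3 = -64/3 ≈ -21.333)
(-T - 139)*(-151) = (-1*(-64/3) - 139)*(-151) = (64/3 - 139)*(-151) = -353/3*(-151) = 53303/3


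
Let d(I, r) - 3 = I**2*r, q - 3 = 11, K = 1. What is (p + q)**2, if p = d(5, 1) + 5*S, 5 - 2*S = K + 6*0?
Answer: 2704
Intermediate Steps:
q = 14 (q = 3 + 11 = 14)
d(I, r) = 3 + r*I**2 (d(I, r) = 3 + I**2*r = 3 + r*I**2)
S = 2 (S = 5/2 - (1 + 6*0)/2 = 5/2 - (1 + 0)/2 = 5/2 - 1/2*1 = 5/2 - 1/2 = 2)
p = 38 (p = (3 + 1*5**2) + 5*2 = (3 + 1*25) + 10 = (3 + 25) + 10 = 28 + 10 = 38)
(p + q)**2 = (38 + 14)**2 = 52**2 = 2704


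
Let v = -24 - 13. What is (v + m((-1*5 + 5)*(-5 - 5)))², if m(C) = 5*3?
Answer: 484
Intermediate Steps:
m(C) = 15
v = -37
(v + m((-1*5 + 5)*(-5 - 5)))² = (-37 + 15)² = (-22)² = 484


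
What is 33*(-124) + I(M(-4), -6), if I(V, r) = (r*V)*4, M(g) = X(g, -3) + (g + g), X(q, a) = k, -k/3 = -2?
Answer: -4044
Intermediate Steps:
k = 6 (k = -3*(-2) = 6)
X(q, a) = 6
M(g) = 6 + 2*g (M(g) = 6 + (g + g) = 6 + 2*g)
I(V, r) = 4*V*r (I(V, r) = (V*r)*4 = 4*V*r)
33*(-124) + I(M(-4), -6) = 33*(-124) + 4*(6 + 2*(-4))*(-6) = -4092 + 4*(6 - 8)*(-6) = -4092 + 4*(-2)*(-6) = -4092 + 48 = -4044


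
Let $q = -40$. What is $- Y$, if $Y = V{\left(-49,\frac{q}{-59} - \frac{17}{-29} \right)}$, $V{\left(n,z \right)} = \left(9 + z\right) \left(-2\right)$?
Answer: $\frac{35124}{1711} \approx 20.528$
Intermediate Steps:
$V{\left(n,z \right)} = -18 - 2 z$
$Y = - \frac{35124}{1711}$ ($Y = -18 - 2 \left(- \frac{40}{-59} - \frac{17}{-29}\right) = -18 - 2 \left(\left(-40\right) \left(- \frac{1}{59}\right) - - \frac{17}{29}\right) = -18 - 2 \left(\frac{40}{59} + \frac{17}{29}\right) = -18 - \frac{4326}{1711} = - \frac{35124}{1711} \approx -20.528$)
$- Y = \left(-1\right) \left(- \frac{35124}{1711}\right) = \frac{35124}{1711}$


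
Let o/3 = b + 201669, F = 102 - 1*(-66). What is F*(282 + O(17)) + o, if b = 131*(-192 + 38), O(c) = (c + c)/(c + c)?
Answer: 592029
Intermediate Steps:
O(c) = 1 (O(c) = (2*c)/((2*c)) = (2*c)*(1/(2*c)) = 1)
b = -20174 (b = 131*(-154) = -20174)
F = 168 (F = 102 + 66 = 168)
o = 544485 (o = 3*(-20174 + 201669) = 3*181495 = 544485)
F*(282 + O(17)) + o = 168*(282 + 1) + 544485 = 168*283 + 544485 = 47544 + 544485 = 592029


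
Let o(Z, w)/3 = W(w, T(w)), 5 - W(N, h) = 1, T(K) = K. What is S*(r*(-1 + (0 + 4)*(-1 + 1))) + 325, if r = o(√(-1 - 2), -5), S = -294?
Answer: 3853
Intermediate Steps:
W(N, h) = 4 (W(N, h) = 5 - 1*1 = 5 - 1 = 4)
o(Z, w) = 12 (o(Z, w) = 3*4 = 12)
r = 12
S*(r*(-1 + (0 + 4)*(-1 + 1))) + 325 = -3528*(-1 + (0 + 4)*(-1 + 1)) + 325 = -3528*(-1 + 4*0) + 325 = -3528*(-1 + 0) + 325 = -3528*(-1) + 325 = -294*(-12) + 325 = 3528 + 325 = 3853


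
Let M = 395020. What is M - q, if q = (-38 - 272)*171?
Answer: 448030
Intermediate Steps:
q = -53010 (q = -310*171 = -53010)
M - q = 395020 - 1*(-53010) = 395020 + 53010 = 448030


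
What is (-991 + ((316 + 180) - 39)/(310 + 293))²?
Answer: 356547517456/363609 ≈ 9.8058e+5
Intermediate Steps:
(-991 + ((316 + 180) - 39)/(310 + 293))² = (-991 + (496 - 39)/603)² = (-991 + 457*(1/603))² = (-991 + 457/603)² = (-597116/603)² = 356547517456/363609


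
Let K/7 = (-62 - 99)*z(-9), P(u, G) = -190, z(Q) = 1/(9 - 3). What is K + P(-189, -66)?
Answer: -2267/6 ≈ -377.83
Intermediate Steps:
z(Q) = ⅙ (z(Q) = 1/6 = ⅙)
K = -1127/6 (K = 7*((-62 - 99)*(⅙)) = 7*(-161*⅙) = 7*(-161/6) = -1127/6 ≈ -187.83)
K + P(-189, -66) = -1127/6 - 190 = -2267/6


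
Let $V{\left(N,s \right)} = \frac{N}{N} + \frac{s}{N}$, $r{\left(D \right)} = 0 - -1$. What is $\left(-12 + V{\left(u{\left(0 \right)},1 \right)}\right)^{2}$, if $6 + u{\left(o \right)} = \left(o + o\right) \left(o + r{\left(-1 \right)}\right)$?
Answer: $\frac{4489}{36} \approx 124.69$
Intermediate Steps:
$r{\left(D \right)} = 1$ ($r{\left(D \right)} = 0 + 1 = 1$)
$u{\left(o \right)} = -6 + 2 o \left(1 + o\right)$ ($u{\left(o \right)} = -6 + \left(o + o\right) \left(o + 1\right) = -6 + 2 o \left(1 + o\right)$)
$V{\left(N,s \right)} = 1 + \frac{s}{N}$
$\left(-12 + V{\left(u{\left(0 \right)},1 \right)}\right)^{2} = \left(-12 + \frac{\left(-6 + 2 \cdot 0 + 2 \cdot 0^{2}\right) + 1}{-6 + 2 \cdot 0 + 2 \cdot 0^{2}}\right)^{2} = \left(-12 + \frac{\left(-6 + 0 + 2 \cdot 0\right) + 1}{-6 + 0 + 2 \cdot 0}\right)^{2} = \left(-12 + \frac{\left(-6 + 0 + 0\right) + 1}{-6 + 0 + 0}\right)^{2} = \left(-12 + \frac{-6 + 1}{-6}\right)^{2} = \left(-12 - - \frac{5}{6}\right)^{2} = \left(-12 + \frac{5}{6}\right)^{2} = \left(- \frac{67}{6}\right)^{2} = \frac{4489}{36}$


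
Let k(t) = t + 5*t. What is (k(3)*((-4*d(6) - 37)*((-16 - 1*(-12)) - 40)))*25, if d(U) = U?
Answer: 1207800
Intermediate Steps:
k(t) = 6*t
(k(3)*((-4*d(6) - 37)*((-16 - 1*(-12)) - 40)))*25 = ((6*3)*((-4*6 - 37)*((-16 - 1*(-12)) - 40)))*25 = (18*((-24 - 37)*((-16 + 12) - 40)))*25 = (18*(-61*(-4 - 40)))*25 = (18*(-61*(-44)))*25 = (18*2684)*25 = 48312*25 = 1207800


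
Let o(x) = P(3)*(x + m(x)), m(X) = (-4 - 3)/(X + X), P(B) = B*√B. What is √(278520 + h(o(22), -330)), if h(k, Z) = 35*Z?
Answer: √266970 ≈ 516.69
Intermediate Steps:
P(B) = B^(3/2)
m(X) = -7/(2*X) (m(X) = -7*1/(2*X) = -7/(2*X))
o(x) = 3*√3*(x - 7/(2*x)) (o(x) = 3^(3/2)*(x - 7/(2*x)) = (3*√3)*(x - 7/(2*x)) = 3*√3*(x - 7/(2*x)))
√(278520 + h(o(22), -330)) = √(278520 + 35*(-330)) = √(278520 - 11550) = √266970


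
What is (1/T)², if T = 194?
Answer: 1/37636 ≈ 2.6570e-5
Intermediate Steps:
(1/T)² = (1/194)² = 1/37636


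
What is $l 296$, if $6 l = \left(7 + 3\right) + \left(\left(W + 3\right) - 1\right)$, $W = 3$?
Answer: $740$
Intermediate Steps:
$l = \frac{5}{2}$ ($l = \frac{\left(7 + 3\right) + \left(\left(3 + 3\right) - 1\right)}{6} = \frac{10 + \left(6 - 1\right)}{6} = \frac{10 + 5}{6} = \frac{1}{6} \cdot 15 = \frac{5}{2} \approx 2.5$)
$l 296 = \frac{5}{2} \cdot 296 = 740$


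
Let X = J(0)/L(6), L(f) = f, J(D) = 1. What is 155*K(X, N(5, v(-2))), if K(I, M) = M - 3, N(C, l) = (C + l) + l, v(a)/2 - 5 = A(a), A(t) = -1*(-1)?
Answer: 4030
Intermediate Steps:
A(t) = 1
v(a) = 12 (v(a) = 10 + 2*1 = 10 + 2 = 12)
N(C, l) = C + 2*l
X = ⅙ (X = 1/6 = 1*(⅙) = ⅙ ≈ 0.16667)
K(I, M) = -3 + M
155*K(X, N(5, v(-2))) = 155*(-3 + (5 + 2*12)) = 155*(-3 + (5 + 24)) = 155*(-3 + 29) = 155*26 = 4030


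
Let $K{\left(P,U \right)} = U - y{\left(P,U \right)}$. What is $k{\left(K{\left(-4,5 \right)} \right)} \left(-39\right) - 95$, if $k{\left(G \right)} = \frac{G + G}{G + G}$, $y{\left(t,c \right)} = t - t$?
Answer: $-134$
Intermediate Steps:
$y{\left(t,c \right)} = 0$
$K{\left(P,U \right)} = U$ ($K{\left(P,U \right)} = U - 0 = U + 0 = U$)
$k{\left(G \right)} = 1$ ($k{\left(G \right)} = \frac{2 G}{2 G} = 2 G \frac{1}{2 G} = 1$)
$k{\left(K{\left(-4,5 \right)} \right)} \left(-39\right) - 95 = 1 \left(-39\right) - 95 = -39 - 95 = -134$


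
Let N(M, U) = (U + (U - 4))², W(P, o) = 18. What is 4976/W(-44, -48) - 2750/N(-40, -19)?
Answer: 242449/882 ≈ 274.89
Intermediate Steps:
N(M, U) = (-4 + 2*U)² (N(M, U) = (U + (-4 + U))² = (-4 + 2*U)²)
4976/W(-44, -48) - 2750/N(-40, -19) = 4976/18 - 2750*1/(4*(-2 - 19)²) = 4976*(1/18) - 2750/(4*(-21)²) = 2488/9 - 2750/(4*441) = 2488/9 - 2750/1764 = 2488/9 - 2750*1/1764 = 2488/9 - 1375/882 = 242449/882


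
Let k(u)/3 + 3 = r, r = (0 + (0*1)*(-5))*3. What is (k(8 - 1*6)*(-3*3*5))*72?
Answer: 29160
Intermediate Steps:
r = 0 (r = (0 + 0*(-5))*3 = (0 + 0)*3 = 0*3 = 0)
k(u) = -9 (k(u) = -9 + 3*0 = -9 + 0 = -9)
(k(8 - 1*6)*(-3*3*5))*72 = -9*(-3*3)*5*72 = -(-81)*5*72 = -9*(-45)*72 = 405*72 = 29160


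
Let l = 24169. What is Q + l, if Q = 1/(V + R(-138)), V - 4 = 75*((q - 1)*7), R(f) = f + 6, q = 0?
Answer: 15782356/653 ≈ 24169.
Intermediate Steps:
R(f) = 6 + f
V = -521 (V = 4 + 75*((0 - 1)*7) = 4 + 75*(-1*7) = 4 + 75*(-7) = 4 - 525 = -521)
Q = -1/653 (Q = 1/(-521 + (6 - 138)) = 1/(-521 - 132) = 1/(-653) = -1/653 ≈ -0.0015314)
Q + l = -1/653 + 24169 = 15782356/653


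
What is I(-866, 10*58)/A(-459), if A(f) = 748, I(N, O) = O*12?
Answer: 1740/187 ≈ 9.3048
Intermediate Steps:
I(N, O) = 12*O
I(-866, 10*58)/A(-459) = (12*(10*58))/748 = (12*580)*(1/748) = 6960*(1/748) = 1740/187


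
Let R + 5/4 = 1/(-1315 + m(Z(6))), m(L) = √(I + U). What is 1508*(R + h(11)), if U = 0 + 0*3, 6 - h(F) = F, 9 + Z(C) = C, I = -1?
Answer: -8149969035/864613 - 754*I/864613 ≈ -9426.1 - 0.00087207*I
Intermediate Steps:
Z(C) = -9 + C
h(F) = 6 - F
U = 0 (U = 0 + 0 = 0)
m(L) = I (m(L) = √(-1 + 0) = √(-1) = I)
R = -5/4 + (-1315 - I)/1729226 (R = -5/4 + 1/(-1315 + I) = -5/4 + (-1315 - I)/1729226 ≈ -1.2508 - 5.7829e-7*I)
1508*(R + h(11)) = 1508*((-4325695/3458452 - I/1729226) + (6 - 1*11)) = 1508*((-4325695/3458452 - I/1729226) + (6 - 11)) = 1508*((-4325695/3458452 - I/1729226) - 5) = 1508*(-21617955/3458452 - I/1729226) = -8149969035/864613 - 754*I/864613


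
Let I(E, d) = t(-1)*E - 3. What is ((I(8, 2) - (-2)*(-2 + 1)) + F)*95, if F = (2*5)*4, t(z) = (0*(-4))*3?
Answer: 3325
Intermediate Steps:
t(z) = 0 (t(z) = 0*3 = 0)
F = 40 (F = 10*4 = 40)
I(E, d) = -3 (I(E, d) = 0*E - 3 = 0 - 3 = -3)
((I(8, 2) - (-2)*(-2 + 1)) + F)*95 = ((-3 - (-2)*(-2 + 1)) + 40)*95 = ((-3 - (-2)*(-1)) + 40)*95 = ((-3 - 1*2) + 40)*95 = ((-3 - 2) + 40)*95 = (-5 + 40)*95 = 35*95 = 3325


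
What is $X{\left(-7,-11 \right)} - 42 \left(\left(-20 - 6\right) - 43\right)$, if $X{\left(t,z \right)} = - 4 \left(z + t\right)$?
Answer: $2970$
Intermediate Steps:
$X{\left(t,z \right)} = - 4 t - 4 z$ ($X{\left(t,z \right)} = - 4 \left(t + z\right) = - 4 t - 4 z$)
$X{\left(-7,-11 \right)} - 42 \left(\left(-20 - 6\right) - 43\right) = \left(\left(-4\right) \left(-7\right) - -44\right) - 42 \left(\left(-20 - 6\right) - 43\right) = \left(28 + 44\right) - 42 \left(-26 - 43\right) = 72 - -2898 = 72 + 2898 = 2970$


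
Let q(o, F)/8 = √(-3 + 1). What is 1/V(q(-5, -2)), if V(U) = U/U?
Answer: 1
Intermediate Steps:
q(o, F) = 8*I*√2 (q(o, F) = 8*√(-3 + 1) = 8*√(-2) = 8*(I*√2) = 8*I*√2)
V(U) = 1
1/V(q(-5, -2)) = 1/1 = 1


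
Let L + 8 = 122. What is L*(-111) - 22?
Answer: -12676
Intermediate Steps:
L = 114 (L = -8 + 122 = 114)
L*(-111) - 22 = 114*(-111) - 22 = -12654 - 22 = -12676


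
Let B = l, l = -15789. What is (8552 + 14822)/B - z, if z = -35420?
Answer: 559223006/15789 ≈ 35419.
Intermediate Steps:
B = -15789
(8552 + 14822)/B - z = (8552 + 14822)/(-15789) - 1*(-35420) = 23374*(-1/15789) + 35420 = -23374/15789 + 35420 = 559223006/15789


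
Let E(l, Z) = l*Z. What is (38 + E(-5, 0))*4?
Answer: 152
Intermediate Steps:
E(l, Z) = Z*l
(38 + E(-5, 0))*4 = (38 + 0*(-5))*4 = (38 + 0)*4 = 38*4 = 152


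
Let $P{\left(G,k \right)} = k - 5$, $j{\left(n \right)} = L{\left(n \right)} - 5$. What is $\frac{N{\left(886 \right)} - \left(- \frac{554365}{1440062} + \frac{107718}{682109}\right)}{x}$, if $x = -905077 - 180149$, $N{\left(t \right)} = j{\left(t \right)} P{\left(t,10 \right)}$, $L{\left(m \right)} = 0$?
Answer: $\frac{24333964511681}{1065994982183101308} \approx 2.2827 \cdot 10^{-5}$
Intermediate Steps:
$j{\left(n \right)} = -5$ ($j{\left(n \right)} = 0 - 5 = -5$)
$P{\left(G,k \right)} = -5 + k$ ($P{\left(G,k \right)} = k - 5 = -5 + k$)
$N{\left(t \right)} = -25$ ($N{\left(t \right)} = - 5 \left(-5 + 10\right) = \left(-5\right) 5 = -25$)
$x = -1085226$
$\frac{N{\left(886 \right)} - \left(- \frac{554365}{1440062} + \frac{107718}{682109}\right)}{x} = \frac{-25 - \left(- \frac{554365}{1440062} + \frac{107718}{682109}\right)}{-1085226} = \left(-25 - - \frac{223016757269}{982279250758}\right) \left(- \frac{1}{1085226}\right) = \left(-25 + \left(- \frac{107718}{682109} + \frac{554365}{1440062}\right)\right) \left(- \frac{1}{1085226}\right) = \left(-25 + \frac{223016757269}{982279250758}\right) \left(- \frac{1}{1085226}\right) = \left(- \frac{24333964511681}{982279250758}\right) \left(- \frac{1}{1085226}\right) = \frac{24333964511681}{1065994982183101308}$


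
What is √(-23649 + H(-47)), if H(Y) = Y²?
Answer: 8*I*√335 ≈ 146.42*I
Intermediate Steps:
√(-23649 + H(-47)) = √(-23649 + (-47)²) = √(-23649 + 2209) = √(-21440) = 8*I*√335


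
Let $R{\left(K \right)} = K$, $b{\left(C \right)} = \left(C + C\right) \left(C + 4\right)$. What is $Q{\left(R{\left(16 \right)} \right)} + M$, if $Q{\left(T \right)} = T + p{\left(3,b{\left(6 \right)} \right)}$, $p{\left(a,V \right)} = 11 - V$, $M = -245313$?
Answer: $-245406$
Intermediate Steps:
$b{\left(C \right)} = 2 C \left(4 + C\right)$
$Q{\left(T \right)} = -109 + T$ ($Q{\left(T \right)} = T + \left(11 - 2 \cdot 6 \left(4 + 6\right)\right) = T + \left(11 - 2 \cdot 6 \cdot 10\right) = T + \left(11 - 120\right) = T - 109 = -109 + T$)
$Q{\left(R{\left(16 \right)} \right)} + M = \left(-109 + 16\right) - 245313 = -93 - 245313 = -245406$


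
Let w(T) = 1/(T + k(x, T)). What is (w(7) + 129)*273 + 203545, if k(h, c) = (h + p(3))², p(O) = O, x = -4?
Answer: 1910369/8 ≈ 2.3880e+5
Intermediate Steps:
k(h, c) = (3 + h)² (k(h, c) = (h + 3)² = (3 + h)²)
w(T) = 1/(1 + T) (w(T) = 1/(T + (3 - 4)²) = 1/(T + (-1)²) = 1/(T + 1) = 1/(1 + T))
(w(7) + 129)*273 + 203545 = (1/(1 + 7) + 129)*273 + 203545 = (1/8 + 129)*273 + 203545 = (⅛ + 129)*273 + 203545 = (1033/8)*273 + 203545 = 282009/8 + 203545 = 1910369/8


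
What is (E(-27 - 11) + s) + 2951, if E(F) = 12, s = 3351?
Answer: 6314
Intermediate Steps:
(E(-27 - 11) + s) + 2951 = (12 + 3351) + 2951 = 3363 + 2951 = 6314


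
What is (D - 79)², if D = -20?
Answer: 9801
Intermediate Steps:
(D - 79)² = (-20 - 79)² = (-99)² = 9801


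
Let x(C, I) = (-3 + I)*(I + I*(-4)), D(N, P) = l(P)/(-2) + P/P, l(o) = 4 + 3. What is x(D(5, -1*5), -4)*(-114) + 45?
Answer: 9621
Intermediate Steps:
l(o) = 7
D(N, P) = -5/2 (D(N, P) = 7/(-2) + P/P = 7*(-½) + 1 = -7/2 + 1 = -5/2)
x(C, I) = -3*I*(-3 + I) (x(C, I) = (-3 + I)*(I - 4*I) = (-3 + I)*(-3*I) = -3*I*(-3 + I))
x(D(5, -1*5), -4)*(-114) + 45 = (3*(-4)*(3 - 1*(-4)))*(-114) + 45 = (3*(-4)*(3 + 4))*(-114) + 45 = (3*(-4)*7)*(-114) + 45 = -84*(-114) + 45 = 9576 + 45 = 9621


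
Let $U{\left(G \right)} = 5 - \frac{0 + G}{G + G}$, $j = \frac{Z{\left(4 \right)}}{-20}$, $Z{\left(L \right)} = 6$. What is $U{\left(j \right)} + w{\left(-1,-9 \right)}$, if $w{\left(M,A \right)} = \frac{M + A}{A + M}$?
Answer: $\frac{11}{2} \approx 5.5$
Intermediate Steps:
$w{\left(M,A \right)} = 1$ ($w{\left(M,A \right)} = \frac{A + M}{A + M} = 1$)
$j = - \frac{3}{10}$ ($j = \frac{6}{-20} = 6 \left(- \frac{1}{20}\right) = - \frac{3}{10} \approx -0.3$)
$U{\left(G \right)} = \frac{9}{2}$ ($U{\left(G \right)} = 5 - \frac{G}{2 G} = 5 - G \frac{1}{2 G} = 5 - \frac{1}{2} = \frac{9}{2}$)
$U{\left(j \right)} + w{\left(-1,-9 \right)} = \frac{9}{2} + 1 = \frac{11}{2}$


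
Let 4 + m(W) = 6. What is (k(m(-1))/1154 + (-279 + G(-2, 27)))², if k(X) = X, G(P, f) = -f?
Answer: 31173786721/332929 ≈ 93635.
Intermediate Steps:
m(W) = 2 (m(W) = -4 + 6 = 2)
(k(m(-1))/1154 + (-279 + G(-2, 27)))² = (2/1154 + (-279 - 1*27))² = (2*(1/1154) + (-279 - 27))² = (1/577 - 306)² = (-176561/577)² = 31173786721/332929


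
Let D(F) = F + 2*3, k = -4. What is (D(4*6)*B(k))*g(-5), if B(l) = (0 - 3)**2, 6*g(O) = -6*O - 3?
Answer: 1215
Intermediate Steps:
D(F) = 6 + F (D(F) = F + 6 = 6 + F)
g(O) = -1/2 - O (g(O) = (-6*O - 3)/6 = (-3 - 6*O)/6 = -1/2 - O)
B(l) = 9 (B(l) = (-3)**2 = 9)
(D(4*6)*B(k))*g(-5) = ((6 + 4*6)*9)*(-1/2 - 1*(-5)) = ((6 + 24)*9)*(-1/2 + 5) = (30*9)*(9/2) = 270*(9/2) = 1215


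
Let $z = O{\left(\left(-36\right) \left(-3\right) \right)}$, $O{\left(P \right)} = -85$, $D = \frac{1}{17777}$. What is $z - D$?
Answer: $- \frac{1511046}{17777} \approx -85.0$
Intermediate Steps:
$D = \frac{1}{17777} \approx 5.6252 \cdot 10^{-5}$
$z = -85$
$z - D = -85 - \frac{1}{17777} = - \frac{1511046}{17777}$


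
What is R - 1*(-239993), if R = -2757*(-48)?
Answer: 372329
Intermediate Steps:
R = 132336
R - 1*(-239993) = 132336 - 1*(-239993) = 132336 + 239993 = 372329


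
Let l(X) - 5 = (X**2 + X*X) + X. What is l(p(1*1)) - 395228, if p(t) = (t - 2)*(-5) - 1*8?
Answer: -395208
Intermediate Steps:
p(t) = 2 - 5*t (p(t) = (-2 + t)*(-5) - 8 = (10 - 5*t) - 8 = 2 - 5*t)
l(X) = 5 + X + 2*X**2 (l(X) = 5 + ((X**2 + X*X) + X) = 5 + ((X**2 + X**2) + X) = 5 + (2*X**2 + X) = 5 + (X + 2*X**2) = 5 + X + 2*X**2)
l(p(1*1)) - 395228 = (5 + (2 - 5) + 2*(2 - 5)**2) - 395228 = (5 - 3 + 2*(-3)**2) - 395228 = (5 - 3 + 2*9) - 395228 = (5 - 3 + 18) - 395228 = 20 - 395228 = -395208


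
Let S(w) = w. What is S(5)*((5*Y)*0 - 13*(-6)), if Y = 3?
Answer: 390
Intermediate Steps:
S(5)*((5*Y)*0 - 13*(-6)) = 5*((5*3)*0 - 13*(-6)) = 5*(15*0 + 78) = 5*(0 + 78) = 5*78 = 390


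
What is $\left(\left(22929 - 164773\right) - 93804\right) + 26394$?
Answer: $-209254$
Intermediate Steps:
$\left(\left(22929 - 164773\right) - 93804\right) + 26394 = \left(-141844 - 93804\right) + 26394 = -235648 + 26394 = -209254$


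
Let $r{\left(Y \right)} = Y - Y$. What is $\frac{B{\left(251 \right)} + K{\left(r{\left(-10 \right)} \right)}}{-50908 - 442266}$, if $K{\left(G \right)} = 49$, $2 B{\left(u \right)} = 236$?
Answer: $- \frac{167}{493174} \approx -0.00033862$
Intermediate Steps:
$B{\left(u \right)} = 118$ ($B{\left(u \right)} = \frac{1}{2} \cdot 236 = 118$)
$r{\left(Y \right)} = 0$
$\frac{B{\left(251 \right)} + K{\left(r{\left(-10 \right)} \right)}}{-50908 - 442266} = \frac{118 + 49}{-50908 - 442266} = \frac{167}{-493174} = 167 \left(- \frac{1}{493174}\right) = - \frac{167}{493174}$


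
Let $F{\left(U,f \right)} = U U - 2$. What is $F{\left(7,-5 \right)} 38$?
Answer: $1786$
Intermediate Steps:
$F{\left(U,f \right)} = -2 + U^{2}$ ($F{\left(U,f \right)} = U^{2} - 2 = -2 + U^{2}$)
$F{\left(7,-5 \right)} 38 = \left(-2 + 7^{2}\right) 38 = \left(-2 + 49\right) 38 = 47 \cdot 38 = 1786$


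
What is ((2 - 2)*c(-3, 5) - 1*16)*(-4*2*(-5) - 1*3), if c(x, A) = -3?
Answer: -592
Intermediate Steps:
((2 - 2)*c(-3, 5) - 1*16)*(-4*2*(-5) - 1*3) = ((2 - 2)*(-3) - 1*16)*(-4*2*(-5) - 1*3) = (0*(-3) - 16)*(-8*(-5) - 3) = (0 - 16)*(40 - 3) = -16*37 = -592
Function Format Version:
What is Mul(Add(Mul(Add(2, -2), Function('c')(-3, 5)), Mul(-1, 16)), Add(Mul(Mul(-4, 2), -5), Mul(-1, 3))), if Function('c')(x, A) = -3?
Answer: -592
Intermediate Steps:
Mul(Add(Mul(Add(2, -2), Function('c')(-3, 5)), Mul(-1, 16)), Add(Mul(Mul(-4, 2), -5), Mul(-1, 3))) = Mul(Add(Mul(Add(2, -2), -3), Mul(-1, 16)), Add(Mul(Mul(-4, 2), -5), Mul(-1, 3))) = Mul(Add(Mul(0, -3), -16), Add(Mul(-8, -5), -3)) = Mul(Add(0, -16), Add(40, -3)) = Mul(-16, 37) = -592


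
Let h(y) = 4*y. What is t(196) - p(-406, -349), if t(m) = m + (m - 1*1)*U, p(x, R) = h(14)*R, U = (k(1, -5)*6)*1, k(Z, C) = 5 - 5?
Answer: 19740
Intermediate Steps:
k(Z, C) = 0
U = 0 (U = (0*6)*1 = 0*1 = 0)
p(x, R) = 56*R (p(x, R) = (4*14)*R = 56*R)
t(m) = m (t(m) = m + (m - 1*1)*0 = m + (m - 1)*0 = m + (-1 + m)*0 = m + 0 = m)
t(196) - p(-406, -349) = 196 - 56*(-349) = 196 - 1*(-19544) = 196 + 19544 = 19740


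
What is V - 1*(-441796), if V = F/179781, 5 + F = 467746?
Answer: 79426994417/179781 ≈ 4.4180e+5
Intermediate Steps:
F = 467741 (F = -5 + 467746 = 467741)
V = 467741/179781 ≈ 2.6017
V - 1*(-441796) = 467741/179781 - 1*(-441796) = 467741/179781 + 441796 = 79426994417/179781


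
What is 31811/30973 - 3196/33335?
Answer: 961429977/1032484955 ≈ 0.93118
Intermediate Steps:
31811/30973 - 3196/33335 = 961429977/1032484955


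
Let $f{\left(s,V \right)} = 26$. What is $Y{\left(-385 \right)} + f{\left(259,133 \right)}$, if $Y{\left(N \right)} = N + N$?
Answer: $-744$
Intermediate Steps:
$Y{\left(N \right)} = 2 N$
$Y{\left(-385 \right)} + f{\left(259,133 \right)} = 2 \left(-385\right) + 26 = -770 + 26 = -744$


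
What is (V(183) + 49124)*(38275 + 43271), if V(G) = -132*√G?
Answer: 4005865704 - 10764072*√183 ≈ 3.8603e+9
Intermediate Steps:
(V(183) + 49124)*(38275 + 43271) = (-132*√183 + 49124)*(38275 + 43271) = (49124 - 132*√183)*81546 = 4005865704 - 10764072*√183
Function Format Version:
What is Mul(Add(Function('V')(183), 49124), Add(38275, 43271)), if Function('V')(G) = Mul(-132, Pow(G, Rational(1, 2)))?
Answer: Add(4005865704, Mul(-10764072, Pow(183, Rational(1, 2)))) ≈ 3.8603e+9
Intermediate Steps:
Mul(Add(Function('V')(183), 49124), Add(38275, 43271)) = Mul(Add(Mul(-132, Pow(183, Rational(1, 2))), 49124), Add(38275, 43271)) = Mul(Add(49124, Mul(-132, Pow(183, Rational(1, 2)))), 81546) = Add(4005865704, Mul(-10764072, Pow(183, Rational(1, 2))))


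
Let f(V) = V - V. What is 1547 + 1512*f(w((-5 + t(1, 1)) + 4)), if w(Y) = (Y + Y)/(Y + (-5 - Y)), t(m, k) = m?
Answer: 1547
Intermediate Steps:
w(Y) = -2*Y/5 (w(Y) = (2*Y)/(-5) = (2*Y)*(-⅕) = -2*Y/5)
f(V) = 0
1547 + 1512*f(w((-5 + t(1, 1)) + 4)) = 1547 + 1512*0 = 1547 + 0 = 1547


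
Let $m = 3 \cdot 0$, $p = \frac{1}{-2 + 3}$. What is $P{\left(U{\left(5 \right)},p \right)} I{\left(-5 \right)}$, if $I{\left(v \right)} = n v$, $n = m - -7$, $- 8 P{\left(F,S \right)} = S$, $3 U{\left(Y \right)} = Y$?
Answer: $\frac{35}{8} \approx 4.375$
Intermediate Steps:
$U{\left(Y \right)} = \frac{Y}{3}$
$p = 1$ ($p = 1^{-1} = 1$)
$m = 0$
$P{\left(F,S \right)} = - \frac{S}{8}$
$n = 7$ ($n = 0 - -7 = 0 + 7 = 7$)
$I{\left(v \right)} = 7 v$
$P{\left(U{\left(5 \right)},p \right)} I{\left(-5 \right)} = \left(- \frac{1}{8}\right) 1 \cdot 7 \left(-5\right) = \left(- \frac{1}{8}\right) \left(-35\right) = \frac{35}{8}$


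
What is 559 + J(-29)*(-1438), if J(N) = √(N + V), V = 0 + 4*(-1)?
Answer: 559 - 1438*I*√33 ≈ 559.0 - 8260.7*I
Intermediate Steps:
V = -4 (V = 0 - 4 = -4)
J(N) = √(-4 + N) (J(N) = √(N - 4) = √(-4 + N))
559 + J(-29)*(-1438) = 559 + √(-4 - 29)*(-1438) = 559 + √(-33)*(-1438) = 559 + (I*√33)*(-1438) = 559 - 1438*I*√33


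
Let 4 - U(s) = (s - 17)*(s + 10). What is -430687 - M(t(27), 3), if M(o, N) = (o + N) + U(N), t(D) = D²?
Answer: -431605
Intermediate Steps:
U(s) = 4 - (-17 + s)*(10 + s) (U(s) = 4 - (s - 17)*(s + 10) = 4 - (-17 + s)*(10 + s))
M(o, N) = 174 + o - N² + 8*N (M(o, N) = (o + N) + (174 - N² + 7*N) = (N + o) + (174 - N² + 7*N) = 174 + o - N² + 8*N)
-430687 - M(t(27), 3) = -430687 - (174 + 27² - 1*3² + 8*3) = -430687 - (174 + 729 - 1*9 + 24) = -430687 - (174 + 729 - 9 + 24) = -430687 - 1*918 = -430687 - 918 = -431605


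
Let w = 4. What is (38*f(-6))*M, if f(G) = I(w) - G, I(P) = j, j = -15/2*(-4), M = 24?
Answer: 32832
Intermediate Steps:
j = 30 (j = -15/2*(-4) = 30)
I(P) = 30
f(G) = 30 - G
(38*f(-6))*M = (38*(30 - 1*(-6)))*24 = (38*(30 + 6))*24 = (38*36)*24 = 1368*24 = 32832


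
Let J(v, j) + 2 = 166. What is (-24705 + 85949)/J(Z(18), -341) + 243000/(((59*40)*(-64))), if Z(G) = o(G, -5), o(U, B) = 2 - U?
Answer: 57565261/154816 ≈ 371.83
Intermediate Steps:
Z(G) = 2 - G
J(v, j) = 164 (J(v, j) = -2 + 166 = 164)
(-24705 + 85949)/J(Z(18), -341) + 243000/(((59*40)*(-64))) = (-24705 + 85949)/164 + 243000/(((59*40)*(-64))) = 61244*(1/164) + 243000/((2360*(-64))) = 15311/41 + 243000/(-151040) = 15311/41 + 243000*(-1/151040) = 15311/41 - 6075/3776 = 57565261/154816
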